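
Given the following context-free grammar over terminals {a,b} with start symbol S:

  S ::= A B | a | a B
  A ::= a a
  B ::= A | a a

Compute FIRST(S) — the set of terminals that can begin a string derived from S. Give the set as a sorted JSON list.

Compute FIRST by fixpoint:
pass 1:
  A via A→a a: +{a}
  B via B→A: +{a}
  S via S→A B: +{a}
  FIRST(S)={a}  FIRST(A)={a}  FIRST(B)={a}
pass 2: done
  FIRST(S)={a}  FIRST(A)={a}  FIRST(B)={a}

FIRST(S) = ["a"]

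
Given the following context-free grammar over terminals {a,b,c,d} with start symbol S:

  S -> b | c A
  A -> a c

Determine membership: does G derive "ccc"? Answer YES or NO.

CNF form of G:
  S -> T1 A | b
  A -> T0 T1
  T0 -> a
  T1 -> c

CYK table (by increasing span):
  cell(0,0) c: {T1}  orig:{}
  cell(1,1) c: {T1}  orig:{}
  cell(2,2) c: {T1}  orig:{}
  cell(0,1) cc: ∅
  cell(1,2) cc: ∅
  cell(0,2) ccc: ∅

S ∉ T[0,2] ⇒ NO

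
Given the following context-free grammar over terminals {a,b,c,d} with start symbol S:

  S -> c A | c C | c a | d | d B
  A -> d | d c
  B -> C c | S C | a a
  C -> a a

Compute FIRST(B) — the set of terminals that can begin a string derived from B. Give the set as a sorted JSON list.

FIRST sets, iterate to fixpoint:
pass 1:
  A via A→d: +{d}
  B via B→a a: +{a}
  C via C→a a: +{a}
  S via S→c A: +{c}
  S via S→d: +{d}
  FIRST[S]={c,d}  FIRST[A]={d}  FIRST[B]={a}  FIRST[C]={a}
pass 2:
  B via B→S C: +{c,d}
  FIRST[S]={c,d}  FIRST[A]={d}  FIRST[B]={a,c,d}  FIRST[C]={a}
pass 3: done
  FIRST[S]={c,d}  FIRST[A]={d}  FIRST[B]={a,c,d}  FIRST[C]={a}

FIRST(B) = ["a", "c", "d"]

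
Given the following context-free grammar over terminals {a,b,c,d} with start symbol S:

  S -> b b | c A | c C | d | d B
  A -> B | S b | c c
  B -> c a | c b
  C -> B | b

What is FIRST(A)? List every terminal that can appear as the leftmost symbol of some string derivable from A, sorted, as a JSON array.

FIRST iteration:
iter 1:
  A via A→c c: +{c}
  B via B→c a: +{c}
  C via C→B: +{c}
  C via C→b: +{b}
  S via S→b b: +{b}
  S via S→c A: +{c}
  S via S→d: +{d}
  S: {b,c,d}  A: {c}  B: {c}  C: {b,c}
iter 2:
  A via A→S b: +{b,d}
  S: {b,c,d}  A: {b,c,d}  B: {c}  C: {b,c}
iter 3: (no change)
  S: {b,c,d}  A: {b,c,d}  B: {c}  C: {b,c}

FIRST(A) = ["b", "c", "d"]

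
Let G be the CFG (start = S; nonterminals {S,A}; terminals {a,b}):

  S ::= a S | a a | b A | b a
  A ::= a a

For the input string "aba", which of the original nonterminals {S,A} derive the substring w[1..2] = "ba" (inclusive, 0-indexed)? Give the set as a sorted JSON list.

Convert to CNF:
  S -> T0 S | T0 T0 | T1 A | T1 T0
  A -> T0 T0
  T0 -> a
  T1 -> b

CYK table (by increasing span) — only the sub-triangle for w[1..2]:
  T[1,1] 'b' = {T1}  orig:{}
  T[2,2] 'a' = {T0}  orig:{}
  T[1,2] 'ba' = {S}

Original NTs in T[1,2] deriving "ba": ["S"]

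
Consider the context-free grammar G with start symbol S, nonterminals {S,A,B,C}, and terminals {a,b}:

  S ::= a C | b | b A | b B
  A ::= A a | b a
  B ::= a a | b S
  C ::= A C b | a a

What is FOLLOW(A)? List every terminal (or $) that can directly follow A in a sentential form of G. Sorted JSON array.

FIRST sets, iterate to fixpoint:
iter 1:
  A via A→b a: +{b}
  B via B→a a: +{a}
  B via B→b S: +{b}
  C via C→A C b: +{b}
  C via C→a a: +{a}
  S via S→a C: +{a}
  S via S→b: +{b}
  FIRST(S)={a,b}  FIRST(A)={b}  FIRST(B)={a,b}  FIRST(C)={a,b}
iter 2: (stable)
  FIRST(S)={a,b}  FIRST(A)={b}  FIRST(B)={a,b}  FIRST(C)={a,b}

FOLLOW iteration:
FOLLOW(S) := {$}
pass 1:
  A→A a: FOLLOW(A) ⊇ FIRST(a) = {a}; new: +{a}
  C→A C b: FOLLOW(A) ⊇ FIRST(C) = {a,b}; new: +{b}
  C→A C b: FOLLOW(C) ⊇ FIRST(b) = {b}; new: +{b}
  S→a C: FOLLOW(C) ⊇ FOLLOW(S) ⊇ {$}; new: +{$}
  S→b A: FOLLOW(A) ⊇ FOLLOW(S) ⊇ {$}; new: +{$}
  S→b B: FOLLOW(B) ⊇ FOLLOW(S) ⊇ {$}; new: +{$}
  FOLLOW[S]={$}  FOLLOW[A]={$,a,b}  FOLLOW[B]={$}  FOLLOW[C]={$,b}
pass 2: done
  FOLLOW[S]={$}  FOLLOW[A]={$,a,b}  FOLLOW[B]={$}  FOLLOW[C]={$,b}

FOLLOW(A) = ["$", "a", "b"]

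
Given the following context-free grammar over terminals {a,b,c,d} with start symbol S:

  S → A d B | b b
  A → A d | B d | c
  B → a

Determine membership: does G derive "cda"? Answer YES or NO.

Convert to CNF:
  S -> A X2 | T1 T1
  A -> A T0 | B T0 | c
  B -> a
  T0 -> d
  T1 -> b
  X2 -> T0 B

Fill CYK table bottom-up:
  [0..0]={A}  "c"
  [1..1]={T0}  "d"  orig:{}
  [2..2]={B}  "a"
  [0..1]={A}  "cd"
  [1..2]={X2}  "da"  orig:{}
  [0..2]={S}  "cda"

S ∈ T[0,2] ⇒ YES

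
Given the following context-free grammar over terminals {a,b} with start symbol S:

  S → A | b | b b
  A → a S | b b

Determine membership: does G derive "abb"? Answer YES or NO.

Convert to CNF:
  S -> T0 S | T1 T1 | b
  A -> T0 S | T1 T1
  T0 -> a
  T1 -> b

Fill CYK table bottom-up:
  [0..0]={T0}  "a"  orig:{}
  [1..1]={S,T1}  "b"  orig:{S}
  [2..2]={S,T1}  "b"  orig:{S}
  [0..1]={A,S}  "ab"
  [1..2]={A,S}  "bb"
  [0..2]={A,S}  "abb"

S ∈ T[0,2] ⇒ YES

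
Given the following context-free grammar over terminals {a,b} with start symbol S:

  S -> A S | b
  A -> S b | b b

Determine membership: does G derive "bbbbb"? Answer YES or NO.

CNF form of G:
  S -> A S | b
  A -> S T0 | T0 T0
  T0 -> b

CYK fill:
  [0..0]={S,T0}  "b"  orig:{S}
  [1..1]={S,T0}  "b"  orig:{S}
  [2..2]={S,T0}  "b"  orig:{S}
  [3..3]={S,T0}  "b"  orig:{S}
  [4..4]={S,T0}  "b"  orig:{S}
  [0..1]={A}  "bb"
  [1..2]={A}  "bb"
  [2..3]={A}  "bb"
  [3..4]={A}  "bb"
  [0..2]={S}  "bbb"
  [1..3]={S}  "bbb"
  [2..4]={S}  "bbb"
  [0..3]={A}  "bbbb"
  [1..4]={A}  "bbbb"
  [0..4]={S}  "bbbbb"

S ∈ T[0,4] ⇒ YES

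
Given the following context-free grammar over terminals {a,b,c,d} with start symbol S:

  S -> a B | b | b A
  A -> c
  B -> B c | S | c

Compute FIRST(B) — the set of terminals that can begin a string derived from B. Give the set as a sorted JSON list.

FIRST iteration:
round 1:
  A via A→c: +{c}
  B via B→c: +{c}
  S via S→a B: +{a}
  S via S→b: +{b}
  FIRST(S)={a,b}  FIRST(A)={c}  FIRST(B)={c}
round 2:
  B via B→S: +{a,b}
  FIRST(S)={a,b}  FIRST(A)={c}  FIRST(B)={a,b,c}
round 3: — fixpoint
  FIRST(S)={a,b}  FIRST(A)={c}  FIRST(B)={a,b,c}

FIRST(B) = ["a", "b", "c"]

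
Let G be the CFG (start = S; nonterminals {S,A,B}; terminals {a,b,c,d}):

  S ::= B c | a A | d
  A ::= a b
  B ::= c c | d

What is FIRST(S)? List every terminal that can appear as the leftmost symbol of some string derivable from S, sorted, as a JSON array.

FIRST sets, iterate to fixpoint:
[1]
  A via A→a b: +{a}
  B via B→c c: +{c}
  B via B→d: +{d}
  S via S→B c: +{c,d}
  S via S→a A: +{a}
  FIRST[S]={a,c,d}  FIRST[A]={a}  FIRST[B]={c,d}
[2] (stable)
  FIRST[S]={a,c,d}  FIRST[A]={a}  FIRST[B]={c,d}

FIRST(S) = ["a", "c", "d"]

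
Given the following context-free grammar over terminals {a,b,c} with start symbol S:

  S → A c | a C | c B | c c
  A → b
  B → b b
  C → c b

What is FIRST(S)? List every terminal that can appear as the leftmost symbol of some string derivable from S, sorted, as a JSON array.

FIRST iteration:
[1]
  A via A→b: +{b}
  B via B→b b: +{b}
  C via C→c b: +{c}
  S via S→A c: +{b}
  S via S→a C: +{a}
  S via S→c B: +{c}
  S: {a,b,c}  A: {b}  B: {b}  C: {c}
[2] (no change)
  S: {a,b,c}  A: {b}  B: {b}  C: {c}

FIRST(S) = ["a", "b", "c"]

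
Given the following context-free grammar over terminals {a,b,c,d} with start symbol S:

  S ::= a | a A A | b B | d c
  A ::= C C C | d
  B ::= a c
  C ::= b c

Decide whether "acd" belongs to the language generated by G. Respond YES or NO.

Convert to CNF:
  S -> T0 X5 | T2 B | T3 T1 | a
  A -> C X4 | d
  B -> T0 T1
  C -> T2 T1
  T0 -> a
  T1 -> c
  T2 -> b
  T3 -> d
  X4 -> C C
  X5 -> A A

Fill CYK table bottom-up:
  [0..0]={S,T0}  "a"  orig:{S}
  [1..1]={T1}  "c"  orig:{}
  [2..2]={A,T3}  "d"  orig:{A}
  [0..1]={B}  "ac"
  [1..2]=∅  "cd"
  [0..2]=∅  "acd"

S ∉ T[0,2] ⇒ NO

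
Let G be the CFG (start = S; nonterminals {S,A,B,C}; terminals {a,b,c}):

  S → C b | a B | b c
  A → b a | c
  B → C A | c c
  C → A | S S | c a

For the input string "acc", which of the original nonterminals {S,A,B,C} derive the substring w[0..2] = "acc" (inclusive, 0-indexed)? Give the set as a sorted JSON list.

Convert to CNF:
  S -> C T0 | T0 T2 | T1 B
  A -> T0 T1 | c
  B -> C A | T2 T2
  C -> S S | T0 T1 | T2 T1 | c
  T0 -> b
  T1 -> a
  T2 -> c

CYK fill, restricted to cells inside w[0..2]:
  [0..0]={T1}  "a"  orig:{}
  [1..1]={A,C,T2}  "c"  orig:{A,C}
  [2..2]={A,C,T2}  "c"  orig:{A,C}
  [0..1]=∅  "ac"
  [1..2]={B}  "cc"
  [0..2]={S}  "acc"

Original NTs in T[0,2] deriving "acc": ["S"]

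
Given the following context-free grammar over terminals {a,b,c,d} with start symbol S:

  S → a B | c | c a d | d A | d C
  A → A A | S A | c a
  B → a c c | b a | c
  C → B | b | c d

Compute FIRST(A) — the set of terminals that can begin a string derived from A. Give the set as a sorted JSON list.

Compute FIRST by fixpoint:
pass 1:
  A via A→c a: +{c}
  B via B→a c c: +{a}
  B via B→b a: +{b}
  B via B→c: +{c}
  C via C→B: +{a,b,c}
  S via S→a B: +{a}
  S via S→c: +{c}
  S via S→d A: +{d}
  FIRST(S)={a,c,d}  FIRST(A)={c}  FIRST(B)={a,b,c}  FIRST(C)={a,b,c}
pass 2:
  A via A→S A: +{a,d}
  FIRST(S)={a,c,d}  FIRST(A)={a,c,d}  FIRST(B)={a,b,c}  FIRST(C)={a,b,c}
pass 3: (stable)
  FIRST(S)={a,c,d}  FIRST(A)={a,c,d}  FIRST(B)={a,b,c}  FIRST(C)={a,b,c}

FIRST(A) = ["a", "c", "d"]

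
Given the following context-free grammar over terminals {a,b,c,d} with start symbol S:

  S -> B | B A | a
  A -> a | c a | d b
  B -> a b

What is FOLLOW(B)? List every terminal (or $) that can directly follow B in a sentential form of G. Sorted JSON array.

FIRST sets, iterate to fixpoint:
round 1:
  A via A→a: +{a}
  A via A→c a: +{c}
  A via A→d b: +{d}
  B via B→a b: +{a}
  S via S→B: +{a}
  S: {a}  A: {a,c,d}  B: {a}
round 2: — fixpoint
  S: {a}  A: {a,c,d}  B: {a}

FOLLOW sets:
FOLLOW(S) := {$}
round 1:
  S→B: FOLLOW(B) ⊇ FOLLOW(S) ⊇ {$}; new: +{$}
  S→B A: FOLLOW(B) ⊇ FIRST(A) = {a,c,d}; new: +{a,c,d}
  S→B A: FOLLOW(A) ⊇ FOLLOW(S) ⊇ {$}; new: +{$}
  FOLLOW(S)={$}  FOLLOW(A)={$}  FOLLOW(B)={$,a,c,d}
round 2: (stable)
  FOLLOW(S)={$}  FOLLOW(A)={$}  FOLLOW(B)={$,a,c,d}

FOLLOW(B) = ["$", "a", "c", "d"]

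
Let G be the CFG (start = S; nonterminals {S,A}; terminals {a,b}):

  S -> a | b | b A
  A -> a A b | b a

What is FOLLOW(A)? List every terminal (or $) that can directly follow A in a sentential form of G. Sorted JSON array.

FIRST iteration:
round 1:
  A via A→a A b: +{a}
  A via A→b a: +{b}
  S via S→a: +{a}
  S via S→b: +{b}
  FIRST[S]={a,b}  FIRST[A]={a,b}
round 2: (no change)
  FIRST[S]={a,b}  FIRST[A]={a,b}

FOLLOW sets:
seed FOLLOW(S) with $
round 1:
  A→a A b: FOLLOW(A) ⊇ FIRST(b) = {b}; new: +{b}
  S→b A: FOLLOW(A) ⊇ FOLLOW(S) ⊇ {$}; new: +{$}
  FOLLOW(S)={$}  FOLLOW(A)={$,b}
round 2: — fixpoint
  FOLLOW(S)={$}  FOLLOW(A)={$,b}

FOLLOW(A) = ["$", "b"]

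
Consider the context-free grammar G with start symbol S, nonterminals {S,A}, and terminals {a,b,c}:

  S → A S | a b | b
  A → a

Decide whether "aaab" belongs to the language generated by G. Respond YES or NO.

Convert to CNF:
  S -> A S | T0 T1 | b
  A -> a
  T0 -> a
  T1 -> b

CYK fill:
  [0..0]={A,T0}  "a"  orig:{A}
  [1..1]={A,T0}  "a"  orig:{A}
  [2..2]={A,T0}  "a"  orig:{A}
  [3..3]={S,T1}  "b"  orig:{S}
  [0..1]=∅  "aa"
  [1..2]=∅  "aa"
  [2..3]={S}  "ab"
  [0..2]=∅  "aaa"
  [1..3]={S}  "aab"
  [0..3]={S}  "aaab"

S ∈ T[0,3] ⇒ YES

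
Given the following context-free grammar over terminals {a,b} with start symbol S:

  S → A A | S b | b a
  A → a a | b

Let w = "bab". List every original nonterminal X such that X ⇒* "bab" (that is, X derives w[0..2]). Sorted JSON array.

CNF form of G:
  S -> A A | S T1 | T1 T0
  A -> T0 T0 | b
  T0 -> a
  T1 -> b

CYK table (by increasing span) (cells [i..j] with 0 ≤ i ≤ j ≤ 2 only):
  T[0,0] 'b' = {A,T1}  orig:{A}
  T[1,1] 'a' = {T0}  orig:{}
  T[2,2] 'b' = {A,T1}  orig:{A}
  T[0,1] 'ba' = {S}
  T[1,2] 'ab' = ∅
  T[0,2] 'bab' = {S}

Original NTs in T[0,2] deriving "bab": ["S"]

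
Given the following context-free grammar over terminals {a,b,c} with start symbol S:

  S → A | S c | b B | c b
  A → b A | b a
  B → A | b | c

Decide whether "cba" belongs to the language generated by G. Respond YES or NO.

Convert to CNF:
  S -> S T2 | T0 A | T0 B | T0 T1 | T2 T0
  A -> T0 A | T0 T1
  B -> T0 A | T0 T1 | b | c
  T0 -> b
  T1 -> a
  T2 -> c

CYK fill:
  T[0,0] 'c' = {B,T2}  orig:{B}
  T[1,1] 'b' = {B,T0}  orig:{B}
  T[2,2] 'a' = {T1}  orig:{}
  T[0,1] 'cb' = {S}
  T[1,2] 'ba' = {A,B,S}
  T[0,2] 'cba' = ∅

S ∉ T[0,2] ⇒ NO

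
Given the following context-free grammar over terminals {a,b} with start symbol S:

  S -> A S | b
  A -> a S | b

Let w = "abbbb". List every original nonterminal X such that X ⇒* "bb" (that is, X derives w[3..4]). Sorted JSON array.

Convert to CNF:
  S -> A S | b
  A -> T0 S | b
  T0 -> a

CYK table (by increasing span) (cells [i..j] with 3 ≤ i ≤ j ≤ 4 only):
  cell(3,3) b: {A,S}
  cell(4,4) b: {A,S}
  cell(3,4) bb: {S}

Original NTs in T[3,4] deriving "bb": ["S"]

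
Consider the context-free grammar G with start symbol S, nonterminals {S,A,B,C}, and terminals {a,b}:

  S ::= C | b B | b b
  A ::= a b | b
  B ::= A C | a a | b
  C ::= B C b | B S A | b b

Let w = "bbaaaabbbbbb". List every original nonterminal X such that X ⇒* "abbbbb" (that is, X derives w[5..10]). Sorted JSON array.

CNF form of G:
  S -> B X4 | B X5 | T1 B | T1 T1
  A -> T0 T1 | b
  B -> A C | T0 T0 | b
  C -> B X2 | B X3 | T1 T1
  T0 -> a
  T1 -> b
  X2 -> C T1
  X3 -> S A
  X4 -> C T1
  X5 -> S A

CYK table (by increasing span), restricted to cells inside w[5..10]:
  cell(5,5) a: {T0}  orig:{}
  cell(6,6) b: {A,B,T1}  orig:{A,B}
  cell(7,7) b: {A,B,T1}  orig:{A,B}
  cell(8,8) b: {A,B,T1}  orig:{A,B}
  cell(9,9) b: {A,B,T1}  orig:{A,B}
  cell(10,10) b: {A,B,T1}  orig:{A,B}
  cell(5,6) ab: {A}
  cell(6,7) bb: {C,S}
  cell(7,8) bb: {C,S}
  cell(8,9) bb: {C,S}
  cell(9,10) bb: {C,S}
  cell(5,7) abb: ∅
  cell(6,8) bbb: {B,X2,X3,X4,X5}  orig:{B}
  cell(7,9) bbb: {B,X2,X3,X4,X5}  orig:{B}
  cell(8,10) bbb: {B,X2,X3,X4,X5}  orig:{B}
  cell(5,8) abbb: {B}
  cell(6,9) bbbb: {C,S}
  cell(7,10) bbbb: {C,S}
  cell(5,9) abbbb: ∅
  cell(6,10) bbbbb: {B,X2,X3,X4,X5}  orig:{B}
  cell(5,10) abbbbb: {B}

Original NTs in T[5,10] deriving "abbbbb": ["B"]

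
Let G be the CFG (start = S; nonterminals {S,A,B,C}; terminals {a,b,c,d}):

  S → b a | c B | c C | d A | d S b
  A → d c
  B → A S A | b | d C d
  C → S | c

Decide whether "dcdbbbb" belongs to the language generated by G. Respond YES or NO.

Convert to CNF:
  S -> T0 A | T0 X7 | T1 B | T1 C | T2 T3
  A -> T0 T1
  B -> A X4 | T0 X5 | b
  C -> T0 A | T0 X6 | T1 B | T1 C | T2 T3 | c
  T0 -> d
  T1 -> c
  T2 -> b
  T3 -> a
  X4 -> S A
  X5 -> C T0
  X6 -> S T2
  X7 -> S T2

CYK fill:
  T[0,0] 'd' = {T0}  orig:{}
  T[1,1] 'c' = {C,T1}  orig:{C}
  T[2,2] 'd' = {T0}  orig:{}
  T[3,3] 'b' = {B,T2}  orig:{B}
  T[4,4] 'b' = {B,T2}  orig:{B}
  T[5,5] 'b' = {B,T2}  orig:{B}
  T[6,6] 'b' = {B,T2}  orig:{B}
  T[0,1] 'dc' = {A}
  T[1,2] 'cd' = {X5}  orig:{}
  T[2,3] 'db' = ∅
  T[3,4] 'bb' = ∅
  T[4,5] 'bb' = ∅
  T[5,6] 'bb' = ∅
  T[0,2] 'dcd' = {B}
  T[1,3] 'cdb' = ∅
  T[2,4] 'dbb' = ∅
  T[3,5] 'bbb' = ∅
  T[4,6] 'bbb' = ∅
  T[0,3] 'dcdb' = ∅
  T[1,4] 'cdbb' = ∅
  T[2,5] 'dbbb' = ∅
  T[3,6] 'bbbb' = ∅
  T[0,4] 'dcdbb' = ∅
  T[1,5] 'cdbbb' = ∅
  T[2,6] 'dbbbb' = ∅
  T[0,5] 'dcdbbb' = ∅
  T[1,6] 'cdbbbb' = ∅
  T[0,6] 'dcdbbbb' = ∅

S ∉ T[0,6] ⇒ NO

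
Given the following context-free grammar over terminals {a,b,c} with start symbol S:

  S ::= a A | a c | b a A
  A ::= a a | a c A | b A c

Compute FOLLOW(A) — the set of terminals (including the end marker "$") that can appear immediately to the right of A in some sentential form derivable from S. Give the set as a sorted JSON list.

FIRST iteration:
pass 1:
  A via A→a a: +{a}
  A via A→b A c: +{b}
  S via S→a A: +{a}
  S via S→b a A: +{b}
  S: {a,b}  A: {a,b}
pass 2: — fixpoint
  S: {a,b}  A: {a,b}

Compute FOLLOW by fixpoint:
seed FOLLOW(S) with $
pass 1:
  A→b A c: FOLLOW(A) ⊇ FIRST(c) = {c}; new: +{c}
  S→a A: FOLLOW(A) ⊇ FOLLOW(S) ⊇ {$}; new: +{$}
  FOLLOW(S)={$}  FOLLOW(A)={$,c}
pass 2: — fixpoint
  FOLLOW(S)={$}  FOLLOW(A)={$,c}

FOLLOW(A) = ["$", "c"]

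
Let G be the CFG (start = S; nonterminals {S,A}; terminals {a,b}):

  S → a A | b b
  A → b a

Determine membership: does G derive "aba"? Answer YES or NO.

CNF form of G:
  S -> T0 T0 | T1 A
  A -> T0 T1
  T0 -> b
  T1 -> a

CYK table (by increasing span):
  cell(0,0) a: {T1}  orig:{}
  cell(1,1) b: {T0}  orig:{}
  cell(2,2) a: {T1}  orig:{}
  cell(0,1) ab: ∅
  cell(1,2) ba: {A}
  cell(0,2) aba: {S}

S ∈ T[0,2] ⇒ YES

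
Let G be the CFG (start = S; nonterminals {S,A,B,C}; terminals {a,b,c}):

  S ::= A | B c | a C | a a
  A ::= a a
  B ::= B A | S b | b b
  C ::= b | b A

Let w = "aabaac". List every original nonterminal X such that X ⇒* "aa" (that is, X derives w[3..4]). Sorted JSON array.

CNF form of G:
  S -> B T2 | T0 C | T0 T0
  A -> T0 T0
  B -> B A | S T1 | T1 T1
  C -> T1 A | b
  T0 -> a
  T1 -> b
  T2 -> c

CYK table (by increasing span) — only the sub-triangle for w[3..4]:
  cell(3,3) a: {T0}  orig:{}
  cell(4,4) a: {T0}  orig:{}
  cell(3,4) aa: {A,S}

Original NTs in T[3,4] deriving "aa": ["A", "S"]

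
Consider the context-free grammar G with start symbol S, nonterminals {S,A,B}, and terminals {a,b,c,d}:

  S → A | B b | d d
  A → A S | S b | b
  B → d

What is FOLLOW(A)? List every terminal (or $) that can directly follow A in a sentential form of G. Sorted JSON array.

FIRST sets, iterate to fixpoint:
iter 1:
  A via A→b: +{b}
  B via B→d: +{d}
  S via S→A: +{b}
  S via S→B b: +{d}
  FIRST[S]={b,d}  FIRST[A]={b}  FIRST[B]={d}
iter 2:
  A via A→S b: +{d}
  FIRST[S]={b,d}  FIRST[A]={b,d}  FIRST[B]={d}
iter 3: (no change)
  FIRST[S]={b,d}  FIRST[A]={b,d}  FIRST[B]={d}

FOLLOW sets:
seed FOLLOW(S) with $
round 1:
  A→A S: FOLLOW(A) ⊇ FIRST(S) = {b,d}; new: +{b,d}
  A→A S: FOLLOW(S) ⊇ FOLLOW(A) ⊇ {b,d}; new: +{b,d}
  S→A: FOLLOW(A) ⊇ FOLLOW(S) ⊇ {$,b,d}; new: +{$}
  S→B b: FOLLOW(B) ⊇ FIRST(b) = {b}; new: +{b}
  S: {$,b,d}  A: {$,b,d}  B: {b}
round 2: (no change)
  S: {$,b,d}  A: {$,b,d}  B: {b}

FOLLOW(A) = ["$", "b", "d"]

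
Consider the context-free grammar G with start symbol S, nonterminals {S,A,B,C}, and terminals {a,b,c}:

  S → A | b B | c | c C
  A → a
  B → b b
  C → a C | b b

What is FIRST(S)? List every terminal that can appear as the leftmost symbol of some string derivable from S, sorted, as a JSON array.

FIRST sets, iterate to fixpoint:
pass 1:
  A via A→a: +{a}
  B via B→b b: +{b}
  C via C→a C: +{a}
  C via C→b b: +{b}
  S via S→A: +{a}
  S via S→b B: +{b}
  S via S→c: +{c}
  FIRST[S]={a,b,c}  FIRST[A]={a}  FIRST[B]={b}  FIRST[C]={a,b}
pass 2: — fixpoint
  FIRST[S]={a,b,c}  FIRST[A]={a}  FIRST[B]={b}  FIRST[C]={a,b}

FIRST(S) = ["a", "b", "c"]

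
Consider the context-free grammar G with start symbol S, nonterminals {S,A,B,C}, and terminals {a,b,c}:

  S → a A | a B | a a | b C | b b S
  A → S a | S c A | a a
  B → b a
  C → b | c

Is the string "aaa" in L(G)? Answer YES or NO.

Convert to CNF:
  S -> T0 A | T0 B | T0 T0 | T2 C | T2 X4
  A -> S T0 | S X3 | T0 T0
  B -> T2 T0
  C -> b | c
  T0 -> a
  T1 -> c
  T2 -> b
  X3 -> T1 A
  X4 -> T2 S

CYK table (by increasing span):
  cell(0,0) a: {T0}  orig:{}
  cell(1,1) a: {T0}  orig:{}
  cell(2,2) a: {T0}  orig:{}
  cell(0,1) aa: {A,S}
  cell(1,2) aa: {A,S}
  cell(0,2) aaa: {A,S}

S ∈ T[0,2] ⇒ YES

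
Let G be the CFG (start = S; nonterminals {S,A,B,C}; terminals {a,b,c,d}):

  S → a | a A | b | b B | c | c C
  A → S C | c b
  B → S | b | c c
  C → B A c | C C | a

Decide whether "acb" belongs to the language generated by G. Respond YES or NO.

Convert to CNF:
  S -> T0 C | T1 B | T2 A | a | b | c
  A -> S C | T0 T1
  B -> T0 C | T0 T0 | T1 B | T2 A | a | b | c
  C -> B X3 | C C | a
  T0 -> c
  T1 -> b
  T2 -> a
  X3 -> A T0

CYK table (by increasing span):
  T[0,0] 'a' = {B,C,S,T2}  orig:{B,C,S}
  T[1,1] 'c' = {B,S,T0}  orig:{B,S}
  T[2,2] 'b' = {B,S,T1}  orig:{B,S}
  T[0,1] 'ac' = ∅
  T[1,2] 'cb' = {A}
  T[0,2] 'acb' = {B,S}

S ∈ T[0,2] ⇒ YES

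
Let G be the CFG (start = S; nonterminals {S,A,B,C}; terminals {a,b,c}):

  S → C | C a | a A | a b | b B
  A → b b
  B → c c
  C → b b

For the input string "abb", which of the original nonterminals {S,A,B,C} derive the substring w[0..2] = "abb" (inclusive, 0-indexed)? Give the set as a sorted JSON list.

Convert to CNF:
  S -> C T2 | T0 B | T0 T0 | T2 A | T2 T0
  A -> T0 T0
  B -> T1 T1
  C -> T0 T0
  T0 -> b
  T1 -> c
  T2 -> a

Fill CYK table bottom-up — only the sub-triangle for w[0..2]:
  T[0,0] 'a' = {T2}  orig:{}
  T[1,1] 'b' = {T0}  orig:{}
  T[2,2] 'b' = {T0}  orig:{}
  T[0,1] 'ab' = {S}
  T[1,2] 'bb' = {A,C,S}
  T[0,2] 'abb' = {S}

Original NTs in T[0,2] deriving "abb": ["S"]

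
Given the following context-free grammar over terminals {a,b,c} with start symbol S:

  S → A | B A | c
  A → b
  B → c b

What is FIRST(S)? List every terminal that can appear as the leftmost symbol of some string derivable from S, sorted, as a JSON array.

FIRST sets, iterate to fixpoint:
[1]
  A via A→b: +{b}
  B via B→c b: +{c}
  S via S→A: +{b}
  S via S→B A: +{c}
  FIRST(S)={b,c}  FIRST(A)={b}  FIRST(B)={c}
[2] (no change)
  FIRST(S)={b,c}  FIRST(A)={b}  FIRST(B)={c}

FIRST(S) = ["b", "c"]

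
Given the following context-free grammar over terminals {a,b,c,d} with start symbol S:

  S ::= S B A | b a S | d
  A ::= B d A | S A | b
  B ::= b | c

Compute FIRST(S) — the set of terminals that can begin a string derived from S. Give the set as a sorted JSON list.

FIRST sets, iterate to fixpoint:
iter 1:
  A via A→b: +{b}
  B via B→b: +{b}
  B via B→c: +{c}
  S via S→b a S: +{b}
  S via S→d: +{d}
  S: {b,d}  A: {b}  B: {b,c}
iter 2:
  A via A→B d A: +{c}
  A via A→S A: +{d}
  S: {b,d}  A: {b,c,d}  B: {b,c}
iter 3: (no change)
  S: {b,d}  A: {b,c,d}  B: {b,c}

FIRST(S) = ["b", "d"]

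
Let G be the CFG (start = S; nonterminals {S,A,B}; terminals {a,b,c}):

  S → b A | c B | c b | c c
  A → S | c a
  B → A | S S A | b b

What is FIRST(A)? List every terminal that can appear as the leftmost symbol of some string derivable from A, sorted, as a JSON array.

FIRST sets, iterate to fixpoint:
iter 1:
  A via A→c a: +{c}
  B via B→A: +{c}
  B via B→b b: +{b}
  S via S→b A: +{b}
  S via S→c B: +{c}
  FIRST(S)={b,c}  FIRST(A)={c}  FIRST(B)={b,c}
iter 2:
  A via A→S: +{b}
  FIRST(S)={b,c}  FIRST(A)={b,c}  FIRST(B)={b,c}
iter 3: — fixpoint
  FIRST(S)={b,c}  FIRST(A)={b,c}  FIRST(B)={b,c}

FIRST(A) = ["b", "c"]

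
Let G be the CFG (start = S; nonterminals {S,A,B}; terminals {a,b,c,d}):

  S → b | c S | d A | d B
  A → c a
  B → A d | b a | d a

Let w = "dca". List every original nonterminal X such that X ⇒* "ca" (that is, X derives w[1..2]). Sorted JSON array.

CNF form of G:
  S -> T0 S | T2 A | T2 B | b
  A -> T0 T1
  B -> A T2 | T2 T1 | T3 T1
  T0 -> c
  T1 -> a
  T2 -> d
  T3 -> b

CYK fill (cells [i..j] with 1 ≤ i ≤ j ≤ 2 only):
  [1..1]={T0}  "c"  orig:{}
  [2..2]={T1}  "a"  orig:{}
  [1..2]={A}  "ca"

Original NTs in T[1,2] deriving "ca": ["A"]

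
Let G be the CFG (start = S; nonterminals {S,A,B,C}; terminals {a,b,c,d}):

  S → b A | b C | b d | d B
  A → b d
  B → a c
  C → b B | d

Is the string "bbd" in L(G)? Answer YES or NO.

Convert to CNF:
  S -> T0 A | T0 C | T0 T1 | T1 B
  A -> T0 T1
  B -> T2 T3
  C -> T0 B | d
  T0 -> b
  T1 -> d
  T2 -> a
  T3 -> c

CYK table (by increasing span):
  cell(0,0) b: {T0}  orig:{}
  cell(1,1) b: {T0}  orig:{}
  cell(2,2) d: {C,T1}  orig:{C}
  cell(0,1) bb: ∅
  cell(1,2) bd: {A,S}
  cell(0,2) bbd: {S}

S ∈ T[0,2] ⇒ YES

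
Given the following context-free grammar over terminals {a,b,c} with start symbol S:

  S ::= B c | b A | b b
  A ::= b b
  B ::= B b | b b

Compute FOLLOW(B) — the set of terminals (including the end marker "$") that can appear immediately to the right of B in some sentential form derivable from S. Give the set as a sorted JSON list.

FIRST sets, iterate to fixpoint:
[1]
  A via A→b b: +{b}
  B via B→b b: +{b}
  S via S→B c: +{b}
  FIRST[S]={b}  FIRST[A]={b}  FIRST[B]={b}
[2] (stable)
  FIRST[S]={b}  FIRST[A]={b}  FIRST[B]={b}

Compute FOLLOW by fixpoint:
seed FOLLOW(S) with $
[1]
  B→B b: FOLLOW(B) ⊇ FIRST(b) = {b}; new: +{b}
  S→B c: FOLLOW(B) ⊇ FIRST(c) = {c}; new: +{c}
  S→b A: FOLLOW(A) ⊇ FOLLOW(S) ⊇ {$}; new: +{$}
  S: {$}  A: {$}  B: {b,c}
[2] done
  S: {$}  A: {$}  B: {b,c}

FOLLOW(B) = ["b", "c"]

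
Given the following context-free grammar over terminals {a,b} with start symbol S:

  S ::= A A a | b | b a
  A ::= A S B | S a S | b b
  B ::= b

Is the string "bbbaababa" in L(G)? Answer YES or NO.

CNF form of G:
  S -> A X4 | T1 T0 | b
  A -> A X2 | S X3 | T1 T1
  B -> b
  T0 -> a
  T1 -> b
  X2 -> S B
  X3 -> T0 S
  X4 -> A T0

Fill CYK table bottom-up:
  cell(0,0) b: {B,S,T1}  orig:{B,S}
  cell(1,1) b: {B,S,T1}  orig:{B,S}
  cell(2,2) b: {B,S,T1}  orig:{B,S}
  cell(3,3) a: {T0}  orig:{}
  cell(4,4) a: {T0}  orig:{}
  cell(5,5) b: {B,S,T1}  orig:{B,S}
  cell(6,6) a: {T0}  orig:{}
  cell(7,7) b: {B,S,T1}  orig:{B,S}
  cell(8,8) a: {T0}  orig:{}
  cell(0,1) bb: {A,X2}  orig:{A}
  cell(1,2) bb: {A,X2}  orig:{A}
  cell(2,3) ba: {S}
  cell(3,4) aa: ∅
  cell(4,5) ab: {X3}  orig:{}
  cell(5,6) ba: {S}
  cell(6,7) ab: {X3}  orig:{}
  cell(7,8) ba: {S}
  cell(0,2) bbb: ∅
  cell(1,3) bba: {X4}  orig:{}
  cell(2,4) baa: ∅
  cell(3,5) aab: ∅
  cell(4,6) aba: {X3}  orig:{}
  cell(5,7) bab: {A,X2}  orig:{A}
  cell(6,8) aba: {X3}  orig:{}
  cell(0,3) bbba: ∅
  cell(1,4) bbaa: ∅
  cell(2,5) baab: {A}
  cell(3,6) aaba: ∅
  cell(4,7) abab: ∅
  cell(5,8) baba: {A,X4}  orig:{A}
  cell(0,4) bbbaa: ∅
  cell(1,5) bbaab: ∅
  cell(2,6) baaba: {A,X4}  orig:{A}
  cell(3,7) aabab: ∅
  cell(4,8) ababa: ∅
  cell(0,5) bbbaab: ∅
  cell(1,6) bbaaba: ∅
  cell(2,7) baabab: ∅
  cell(3,8) aababa: ∅
  cell(0,6) bbbaaba: {S}
  cell(1,7) bbaabab: ∅
  cell(2,8) baababa: ∅
  cell(0,7) bbbaabab: {X2}  orig:{}
  cell(1,8) bbaababa: ∅
  cell(0,8) bbbaababa: ∅

S ∉ T[0,8] ⇒ NO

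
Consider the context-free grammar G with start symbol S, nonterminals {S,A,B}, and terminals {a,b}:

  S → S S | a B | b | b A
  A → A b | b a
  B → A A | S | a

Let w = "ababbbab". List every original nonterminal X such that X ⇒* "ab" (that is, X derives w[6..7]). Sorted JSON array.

Convert to CNF:
  S -> S S | T0 A | T1 B | b
  A -> A T0 | T0 T1
  B -> A A | S S | T0 A | T1 B | a | b
  T0 -> b
  T1 -> a

Fill CYK table bottom-up — only the sub-triangle for w[6..7]:
  T[6,6] 'a' = {B,T1}  orig:{B}
  T[7,7] 'b' = {B,S,T0}  orig:{B,S}
  T[6,7] 'ab' = {B,S}

Original NTs in T[6,7] deriving "ab": ["B", "S"]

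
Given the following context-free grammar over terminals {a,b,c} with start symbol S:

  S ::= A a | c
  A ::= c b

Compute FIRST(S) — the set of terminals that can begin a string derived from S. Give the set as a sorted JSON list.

FIRST sets, iterate to fixpoint:
[1]
  A via A→c b: +{c}
  S via S→A a: +{c}
  FIRST(S)={c}  FIRST(A)={c}
[2] (stable)
  FIRST(S)={c}  FIRST(A)={c}

FIRST(S) = ["c"]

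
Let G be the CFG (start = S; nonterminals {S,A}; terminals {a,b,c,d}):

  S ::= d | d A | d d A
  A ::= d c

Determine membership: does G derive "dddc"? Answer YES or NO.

CNF form of G:
  S -> T0 A | T0 X2 | d
  A -> T0 T1
  T0 -> d
  T1 -> c
  X2 -> T0 A

CYK table (by increasing span):
  [0..0]={S,T0}  "d"  orig:{S}
  [1..1]={S,T0}  "d"  orig:{S}
  [2..2]={S,T0}  "d"  orig:{S}
  [3..3]={T1}  "c"  orig:{}
  [0..1]=∅  "dd"
  [1..2]=∅  "dd"
  [2..3]={A}  "dc"
  [0..2]=∅  "ddd"
  [1..3]={S,X2}  "ddc"  orig:{S}
  [0..3]={S}  "dddc"

S ∈ T[0,3] ⇒ YES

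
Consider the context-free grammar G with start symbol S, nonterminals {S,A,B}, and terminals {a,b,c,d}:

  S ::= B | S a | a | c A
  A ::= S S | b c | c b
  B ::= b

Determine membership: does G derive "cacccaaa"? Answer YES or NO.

Convert to CNF:
  S -> S T2 | T1 A | a | b
  A -> S S | T0 T1 | T1 T0
  B -> b
  T0 -> b
  T1 -> c
  T2 -> a

CYK fill:
  T[0,0] 'c' = {T1}  orig:{}
  T[1,1] 'a' = {S,T2}  orig:{S}
  T[2,2] 'c' = {T1}  orig:{}
  T[3,3] 'c' = {T1}  orig:{}
  T[4,4] 'c' = {T1}  orig:{}
  T[5,5] 'a' = {S,T2}  orig:{S}
  T[6,6] 'a' = {S,T2}  orig:{S}
  T[7,7] 'a' = {S,T2}  orig:{S}
  T[0,1] 'ca' = ∅
  T[1,2] 'ac' = ∅
  T[2,3] 'cc' = ∅
  T[3,4] 'cc' = ∅
  T[4,5] 'ca' = ∅
  T[5,6] 'aa' = {A,S}
  T[6,7] 'aa' = {A,S}
  T[0,2] 'cac' = ∅
  T[1,3] 'acc' = ∅
  T[2,4] 'ccc' = ∅
  T[3,5] 'cca' = ∅
  T[4,6] 'caa' = {S}
  T[5,7] 'aaa' = {A,S}
  T[0,3] 'cacc' = ∅
  T[1,4] 'accc' = ∅
  T[2,5] 'ccca' = ∅
  T[3,6] 'ccaa' = ∅
  T[4,7] 'caaa' = {A,S}
  T[0,4] 'caccc' = ∅
  T[1,5] 'accca' = ∅
  T[2,6] 'cccaa' = ∅
  T[3,7] 'ccaaa' = {S}
  T[0,5] 'caccca' = ∅
  T[1,6] 'acccaa' = ∅
  T[2,7] 'cccaaa' = ∅
  T[0,6] 'cacccaa' = ∅
  T[1,7] 'acccaaa' = ∅
  T[0,7] 'cacccaaa' = ∅

S ∉ T[0,7] ⇒ NO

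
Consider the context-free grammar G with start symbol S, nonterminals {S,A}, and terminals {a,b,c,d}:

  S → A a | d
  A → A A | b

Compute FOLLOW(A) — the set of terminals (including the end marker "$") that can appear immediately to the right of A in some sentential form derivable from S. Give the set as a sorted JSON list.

Compute FIRST by fixpoint:
pass 1:
  A via A→b: +{b}
  S via S→A a: +{b}
  S via S→d: +{d}
  FIRST(S)={b,d}  FIRST(A)={b}
pass 2: (no change)
  FIRST(S)={b,d}  FIRST(A)={b}

FOLLOW iteration:
FOLLOW(S) := {$}
iter 1:
  A→A A: FOLLOW(A) ⊇ FIRST(A) = {b}; new: +{b}
  S→A a: FOLLOW(A) ⊇ FIRST(a) = {a}; new: +{a}
  S: {$}  A: {a,b}
iter 2: (no change)
  S: {$}  A: {a,b}

FOLLOW(A) = ["a", "b"]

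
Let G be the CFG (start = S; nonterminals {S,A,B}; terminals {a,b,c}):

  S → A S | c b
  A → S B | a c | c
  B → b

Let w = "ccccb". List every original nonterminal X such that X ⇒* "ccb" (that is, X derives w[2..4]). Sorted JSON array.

CNF form of G:
  S -> A S | T1 T2
  A -> S B | T0 T1 | c
  B -> b
  T0 -> a
  T1 -> c
  T2 -> b

Fill CYK table bottom-up, restricted to cells inside w[2..4]:
  cell(2,2) c: {A,T1}  orig:{A}
  cell(3,3) c: {A,T1}  orig:{A}
  cell(4,4) b: {B,T2}  orig:{B}
  cell(2,3) cc: ∅
  cell(3,4) cb: {S}
  cell(2,4) ccb: {S}

Original NTs in T[2,4] deriving "ccb": ["S"]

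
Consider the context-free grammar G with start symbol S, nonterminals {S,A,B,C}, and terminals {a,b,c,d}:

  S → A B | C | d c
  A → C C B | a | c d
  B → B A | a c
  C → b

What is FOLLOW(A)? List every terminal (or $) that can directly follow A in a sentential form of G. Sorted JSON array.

Compute FIRST by fixpoint:
iter 1:
  A via A→a: +{a}
  A via A→c d: +{c}
  B via B→a c: +{a}
  C via C→b: +{b}
  S via S→A B: +{a,c}
  S via S→C: +{b}
  S via S→d c: +{d}
  S: {a,b,c,d}  A: {a,c}  B: {a}  C: {b}
iter 2:
  A via A→C C B: +{b}
  S: {a,b,c,d}  A: {a,b,c}  B: {a}  C: {b}
iter 3: (stable)
  S: {a,b,c,d}  A: {a,b,c}  B: {a}  C: {b}

Compute FOLLOW by fixpoint:
initialize: $ ∈ FOLLOW(S)
iter 1:
  A→C C B: FOLLOW(C) ⊇ FIRST(C) = {b}; new: +{b}
  A→C C B: FOLLOW(C) ⊇ FIRST(B) = {a}; new: +{a}
  B→B A: FOLLOW(B) ⊇ FIRST(A) = {a,b,c}; new: +{a,b,c}
  B→B A: FOLLOW(A) ⊇ FOLLOW(B) ⊇ {a,b,c}; new: +{a,b,c}
  S→A B: FOLLOW(B) ⊇ FOLLOW(S) ⊇ {$}; new: +{$}
  S→C: FOLLOW(C) ⊇ FOLLOW(S) ⊇ {$}; new: +{$}
  FOLLOW(S)={$}  FOLLOW(A)={a,b,c}  FOLLOW(B)={$,a,b,c}  FOLLOW(C)={$,a,b}
iter 2:
  B→B A: FOLLOW(A) ⊇ FOLLOW(B) ⊇ {$,a,b,c}; new: +{$}
  FOLLOW(S)={$}  FOLLOW(A)={$,a,b,c}  FOLLOW(B)={$,a,b,c}  FOLLOW(C)={$,a,b}
iter 3: done
  FOLLOW(S)={$}  FOLLOW(A)={$,a,b,c}  FOLLOW(B)={$,a,b,c}  FOLLOW(C)={$,a,b}

FOLLOW(A) = ["$", "a", "b", "c"]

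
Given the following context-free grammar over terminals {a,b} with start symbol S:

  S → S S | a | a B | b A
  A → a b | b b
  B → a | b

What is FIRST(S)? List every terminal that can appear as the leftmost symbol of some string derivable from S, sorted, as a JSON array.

FIRST sets, iterate to fixpoint:
[1]
  A via A→a b: +{a}
  A via A→b b: +{b}
  B via B→a: +{a}
  B via B→b: +{b}
  S via S→a: +{a}
  S via S→b A: +{b}
  FIRST(S)={a,b}  FIRST(A)={a,b}  FIRST(B)={a,b}
[2] — fixpoint
  FIRST(S)={a,b}  FIRST(A)={a,b}  FIRST(B)={a,b}

FIRST(S) = ["a", "b"]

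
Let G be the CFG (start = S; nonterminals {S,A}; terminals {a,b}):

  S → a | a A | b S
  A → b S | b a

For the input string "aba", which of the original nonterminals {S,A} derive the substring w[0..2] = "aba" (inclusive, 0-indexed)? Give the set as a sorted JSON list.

Convert to CNF:
  S -> T0 S | T1 A | a
  A -> T0 S | T0 T1
  T0 -> b
  T1 -> a

Fill CYK table bottom-up (cells [i..j] with 0 ≤ i ≤ j ≤ 2 only):
  cell(0,0) a: {S,T1}  orig:{S}
  cell(1,1) b: {T0}  orig:{}
  cell(2,2) a: {S,T1}  orig:{S}
  cell(0,1) ab: ∅
  cell(1,2) ba: {A,S}
  cell(0,2) aba: {S}

Original NTs in T[0,2] deriving "aba": ["S"]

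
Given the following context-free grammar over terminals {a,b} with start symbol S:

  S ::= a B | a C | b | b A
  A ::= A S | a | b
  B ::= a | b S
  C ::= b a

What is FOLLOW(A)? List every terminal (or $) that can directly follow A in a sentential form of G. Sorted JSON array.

FIRST iteration:
iter 1:
  A via A→a: +{a}
  A via A→b: +{b}
  B via B→a: +{a}
  B via B→b S: +{b}
  C via C→b a: +{b}
  S via S→a B: +{a}
  S via S→b: +{b}
  S: {a,b}  A: {a,b}  B: {a,b}  C: {b}
iter 2: (stable)
  S: {a,b}  A: {a,b}  B: {a,b}  C: {b}

FOLLOW sets:
initialize: $ ∈ FOLLOW(S)
[1]
  A→A S: FOLLOW(A) ⊇ FIRST(S) = {a,b}; new: +{a,b}
  A→A S: FOLLOW(S) ⊇ FOLLOW(A) ⊇ {a,b}; new: +{a,b}
  S→a B: FOLLOW(B) ⊇ FOLLOW(S) ⊇ {$,a,b}; new: +{$,a,b}
  S→a C: FOLLOW(C) ⊇ FOLLOW(S) ⊇ {$,a,b}; new: +{$,a,b}
  S→b A: FOLLOW(A) ⊇ FOLLOW(S) ⊇ {$,a,b}; new: +{$}
  S: {$,a,b}  A: {$,a,b}  B: {$,a,b}  C: {$,a,b}
[2] (stable)
  S: {$,a,b}  A: {$,a,b}  B: {$,a,b}  C: {$,a,b}

FOLLOW(A) = ["$", "a", "b"]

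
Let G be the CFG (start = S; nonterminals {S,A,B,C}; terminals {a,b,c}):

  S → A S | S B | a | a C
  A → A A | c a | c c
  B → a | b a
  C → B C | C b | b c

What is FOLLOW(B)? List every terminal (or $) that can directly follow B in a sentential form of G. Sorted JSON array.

Compute FIRST by fixpoint:
iter 1:
  A via A→c a: +{c}
  B via B→a: +{a}
  B via B→b a: +{b}
  C via C→B C: +{a,b}
  S via S→A S: +{c}
  S via S→a: +{a}
  S: {a,c}  A: {c}  B: {a,b}  C: {a,b}
iter 2: — fixpoint
  S: {a,c}  A: {c}  B: {a,b}  C: {a,b}

Compute FOLLOW by fixpoint:
initialize: $ ∈ FOLLOW(S)
pass 1:
  A→A A: FOLLOW(A) ⊇ FIRST(A) = {c}; new: +{c}
  C→B C: FOLLOW(B) ⊇ FIRST(C) = {a,b}; new: +{a,b}
  C→C b: FOLLOW(C) ⊇ FIRST(b) = {b}; new: +{b}
  S→A S: FOLLOW(A) ⊇ FIRST(S) = {a,c}; new: +{a}
  S→S B: FOLLOW(S) ⊇ FIRST(B) = {a,b}; new: +{a,b}
  S→S B: FOLLOW(B) ⊇ FOLLOW(S) ⊇ {$,a,b}; new: +{$}
  S→a C: FOLLOW(C) ⊇ FOLLOW(S) ⊇ {$,a,b}; new: +{$,a}
  S: {$,a,b}  A: {a,c}  B: {$,a,b}  C: {$,a,b}
pass 2: done
  S: {$,a,b}  A: {a,c}  B: {$,a,b}  C: {$,a,b}

FOLLOW(B) = ["$", "a", "b"]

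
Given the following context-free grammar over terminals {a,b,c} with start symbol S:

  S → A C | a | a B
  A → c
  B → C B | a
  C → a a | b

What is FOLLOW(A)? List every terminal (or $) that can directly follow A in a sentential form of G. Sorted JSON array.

Compute FIRST by fixpoint:
[1]
  A via A→c: +{c}
  B via B→a: +{a}
  C via C→a a: +{a}
  C via C→b: +{b}
  S via S→A C: +{c}
  S via S→a: +{a}
  FIRST(S)={a,c}  FIRST(A)={c}  FIRST(B)={a}  FIRST(C)={a,b}
[2]
  B via B→C B: +{b}
  FIRST(S)={a,c}  FIRST(A)={c}  FIRST(B)={a,b}  FIRST(C)={a,b}
[3] (no change)
  FIRST(S)={a,c}  FIRST(A)={c}  FIRST(B)={a,b}  FIRST(C)={a,b}

FOLLOW iteration:
seed FOLLOW(S) with $
[1]
  B→C B: FOLLOW(C) ⊇ FIRST(B) = {a,b}; new: +{a,b}
  S→A C: FOLLOW(A) ⊇ FIRST(C) = {a,b}; new: +{a,b}
  S→A C: FOLLOW(C) ⊇ FOLLOW(S) ⊇ {$}; new: +{$}
  S→a B: FOLLOW(B) ⊇ FOLLOW(S) ⊇ {$}; new: +{$}
  S: {$}  A: {a,b}  B: {$}  C: {$,a,b}
[2] — fixpoint
  S: {$}  A: {a,b}  B: {$}  C: {$,a,b}

FOLLOW(A) = ["a", "b"]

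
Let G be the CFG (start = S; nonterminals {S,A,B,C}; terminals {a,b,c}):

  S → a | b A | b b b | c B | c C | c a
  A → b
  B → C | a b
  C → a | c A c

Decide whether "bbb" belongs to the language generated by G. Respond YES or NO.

Convert to CNF:
  S -> T1 A | T1 X5 | T2 B | T2 C | T2 T0 | a
  A -> b
  B -> T0 T1 | T2 X3 | a
  C -> T2 X4 | a
  T0 -> a
  T1 -> b
  T2 -> c
  X3 -> A T2
  X4 -> A T2
  X5 -> T1 T1

CYK table (by increasing span):
  T[0,0] 'b' = {A,T1}  orig:{A}
  T[1,1] 'b' = {A,T1}  orig:{A}
  T[2,2] 'b' = {A,T1}  orig:{A}
  T[0,1] 'bb' = {S,X5}  orig:{S}
  T[1,2] 'bb' = {S,X5}  orig:{S}
  T[0,2] 'bbb' = {S}

S ∈ T[0,2] ⇒ YES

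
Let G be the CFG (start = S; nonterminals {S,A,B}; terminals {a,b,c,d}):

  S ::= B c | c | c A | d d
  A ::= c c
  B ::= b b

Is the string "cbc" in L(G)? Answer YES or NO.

Convert to CNF:
  S -> B T0 | T0 A | T2 T2 | c
  A -> T0 T0
  B -> T1 T1
  T0 -> c
  T1 -> b
  T2 -> d

Fill CYK table bottom-up:
  cell(0,0) c: {S,T0}  orig:{S}
  cell(1,1) b: {T1}  orig:{}
  cell(2,2) c: {S,T0}  orig:{S}
  cell(0,1) cb: ∅
  cell(1,2) bc: ∅
  cell(0,2) cbc: ∅

S ∉ T[0,2] ⇒ NO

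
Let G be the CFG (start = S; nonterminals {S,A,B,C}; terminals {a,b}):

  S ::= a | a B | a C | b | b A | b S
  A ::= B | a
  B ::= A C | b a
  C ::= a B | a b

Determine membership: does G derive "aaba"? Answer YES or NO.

Convert to CNF:
  S -> T0 A | T0 S | T1 B | T1 C | a | b
  A -> A C | T0 T1 | a
  B -> A C | T0 T1
  C -> T1 B | T1 T0
  T0 -> b
  T1 -> a

CYK table (by increasing span):
  T[0,0] 'a' = {A,S,T1}  orig:{A,S}
  T[1,1] 'a' = {A,S,T1}  orig:{A,S}
  T[2,2] 'b' = {S,T0}  orig:{S}
  T[3,3] 'a' = {A,S,T1}  orig:{A,S}
  T[0,1] 'aa' = ∅
  T[1,2] 'ab' = {C}
  T[2,3] 'ba' = {A,B,S}
  T[0,2] 'aab' = {A,B,S}
  T[1,3] 'aba' = {C,S}
  T[0,3] 'aaba' = {A,B,S}

S ∈ T[0,3] ⇒ YES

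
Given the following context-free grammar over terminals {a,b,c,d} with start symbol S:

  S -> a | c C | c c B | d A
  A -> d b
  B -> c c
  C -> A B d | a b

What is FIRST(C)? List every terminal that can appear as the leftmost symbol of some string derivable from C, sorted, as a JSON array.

FIRST iteration:
[1]
  A via A→d b: +{d}
  B via B→c c: +{c}
  C via C→A B d: +{d}
  C via C→a b: +{a}
  S via S→a: +{a}
  S via S→c C: +{c}
  S via S→d A: +{d}
  FIRST(S)={a,c,d}  FIRST(A)={d}  FIRST(B)={c}  FIRST(C)={a,d}
[2] (no change)
  FIRST(S)={a,c,d}  FIRST(A)={d}  FIRST(B)={c}  FIRST(C)={a,d}

FIRST(C) = ["a", "d"]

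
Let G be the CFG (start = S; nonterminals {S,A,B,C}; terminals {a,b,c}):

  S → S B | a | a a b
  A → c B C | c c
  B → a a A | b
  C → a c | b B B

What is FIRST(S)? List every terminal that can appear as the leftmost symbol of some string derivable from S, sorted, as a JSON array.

Compute FIRST by fixpoint:
iter 1:
  A via A→c B C: +{c}
  B via B→a a A: +{a}
  B via B→b: +{b}
  C via C→a c: +{a}
  C via C→b B B: +{b}
  S via S→a: +{a}
  FIRST[S]={a}  FIRST[A]={c}  FIRST[B]={a,b}  FIRST[C]={a,b}
iter 2: done
  FIRST[S]={a}  FIRST[A]={c}  FIRST[B]={a,b}  FIRST[C]={a,b}

FIRST(S) = ["a"]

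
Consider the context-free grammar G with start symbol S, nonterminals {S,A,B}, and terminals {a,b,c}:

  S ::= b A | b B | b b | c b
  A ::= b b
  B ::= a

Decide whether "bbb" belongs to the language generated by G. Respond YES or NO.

CNF form of G:
  S -> T0 A | T0 B | T0 T0 | T1 T0
  A -> T0 T0
  B -> a
  T0 -> b
  T1 -> c

Fill CYK table bottom-up:
  T[0,0] 'b' = {T0}  orig:{}
  T[1,1] 'b' = {T0}  orig:{}
  T[2,2] 'b' = {T0}  orig:{}
  T[0,1] 'bb' = {A,S}
  T[1,2] 'bb' = {A,S}
  T[0,2] 'bbb' = {S}

S ∈ T[0,2] ⇒ YES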